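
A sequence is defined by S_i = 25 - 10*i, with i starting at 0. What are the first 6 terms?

This is an arithmetic sequence.
i=0: S_0 = 25 + -10*0 = 25
i=1: S_1 = 25 + -10*1 = 15
i=2: S_2 = 25 + -10*2 = 5
i=3: S_3 = 25 + -10*3 = -5
i=4: S_4 = 25 + -10*4 = -15
i=5: S_5 = 25 + -10*5 = -25
The first 6 terms are: [25, 15, 5, -5, -15, -25]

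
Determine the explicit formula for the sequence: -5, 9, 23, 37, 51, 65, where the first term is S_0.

Check differences: 9 - -5 = 14
23 - 9 = 14
Common difference d = 14.
First term a = -5.
Formula: S_i = -5 + 14*i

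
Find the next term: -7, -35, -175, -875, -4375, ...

Ratios: -35 / -7 = 5.0
This is a geometric sequence with common ratio r = 5.
Next term = -4375 * 5 = -21875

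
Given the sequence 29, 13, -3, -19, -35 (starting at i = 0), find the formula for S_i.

Check differences: 13 - 29 = -16
-3 - 13 = -16
Common difference d = -16.
First term a = 29.
Formula: S_i = 29 - 16*i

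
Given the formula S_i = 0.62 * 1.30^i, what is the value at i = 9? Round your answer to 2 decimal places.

S_9 = 0.62 * 1.3^9 ≈ 0.62 * 10.6045 ≈ 6.57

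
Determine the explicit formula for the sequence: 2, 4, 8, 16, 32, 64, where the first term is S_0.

Check ratios: 4 / 2 = 2.0
Common ratio r = 2.
First term a = 2.
Formula: S_i = 2 * 2^i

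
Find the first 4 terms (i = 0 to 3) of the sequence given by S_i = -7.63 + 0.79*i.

This is an arithmetic sequence.
i=0: S_0 = -7.63 + 0.79*0 = -7.63
i=1: S_1 = -7.63 + 0.79*1 = -6.84
i=2: S_2 = -7.63 + 0.79*2 = -6.05
i=3: S_3 = -7.63 + 0.79*3 = -5.26
The first 4 terms are: [-7.63, -6.84, -6.05, -5.26]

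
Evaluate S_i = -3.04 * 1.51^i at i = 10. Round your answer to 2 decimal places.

S_10 = -3.04 * 1.51^10 ≈ -3.04 * 61.6268 ≈ -187.35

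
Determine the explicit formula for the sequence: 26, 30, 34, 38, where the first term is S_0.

Check differences: 30 - 26 = 4
34 - 30 = 4
Common difference d = 4.
First term a = 26.
Formula: S_i = 26 + 4*i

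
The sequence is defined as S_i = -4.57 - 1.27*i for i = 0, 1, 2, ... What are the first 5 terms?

This is an arithmetic sequence.
i=0: S_0 = -4.57 + -1.27*0 = -4.57
i=1: S_1 = -4.57 + -1.27*1 = -5.84
i=2: S_2 = -4.57 + -1.27*2 = -7.11
i=3: S_3 = -4.57 + -1.27*3 = -8.38
i=4: S_4 = -4.57 + -1.27*4 = -9.65
The first 5 terms are: [-4.57, -5.84, -7.11, -8.38, -9.65]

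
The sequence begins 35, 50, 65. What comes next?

Differences: 50 - 35 = 15
This is an arithmetic sequence with common difference d = 15.
Next term = 65 + 15 = 80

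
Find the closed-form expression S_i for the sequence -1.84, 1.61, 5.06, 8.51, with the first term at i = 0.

Check differences: 1.61 - -1.84 = 3.45
5.06 - 1.61 = 3.45
Common difference d = 3.45.
First term a = -1.84.
Formula: S_i = -1.84 + 3.45*i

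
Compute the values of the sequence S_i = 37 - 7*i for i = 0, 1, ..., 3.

This is an arithmetic sequence.
i=0: S_0 = 37 + -7*0 = 37
i=1: S_1 = 37 + -7*1 = 30
i=2: S_2 = 37 + -7*2 = 23
i=3: S_3 = 37 + -7*3 = 16
The first 4 terms are: [37, 30, 23, 16]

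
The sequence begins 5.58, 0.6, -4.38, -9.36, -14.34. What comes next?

Differences: 0.6 - 5.58 = -4.98
This is an arithmetic sequence with common difference d = -4.98.
Next term = -14.34 + -4.98 = -19.32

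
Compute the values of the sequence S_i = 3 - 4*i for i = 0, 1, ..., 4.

This is an arithmetic sequence.
i=0: S_0 = 3 + -4*0 = 3
i=1: S_1 = 3 + -4*1 = -1
i=2: S_2 = 3 + -4*2 = -5
i=3: S_3 = 3 + -4*3 = -9
i=4: S_4 = 3 + -4*4 = -13
The first 5 terms are: [3, -1, -5, -9, -13]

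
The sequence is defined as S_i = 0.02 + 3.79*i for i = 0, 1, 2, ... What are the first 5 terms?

This is an arithmetic sequence.
i=0: S_0 = 0.02 + 3.79*0 = 0.02
i=1: S_1 = 0.02 + 3.79*1 = 3.81
i=2: S_2 = 0.02 + 3.79*2 = 7.6
i=3: S_3 = 0.02 + 3.79*3 = 11.39
i=4: S_4 = 0.02 + 3.79*4 = 15.18
The first 5 terms are: [0.02, 3.81, 7.6, 11.39, 15.18]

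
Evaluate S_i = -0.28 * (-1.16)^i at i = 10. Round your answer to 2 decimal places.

S_10 = -0.28 * (-1.16)^10 ≈ -0.28 * 4.4114 ≈ -1.24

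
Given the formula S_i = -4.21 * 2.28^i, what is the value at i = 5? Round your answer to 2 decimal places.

S_5 = -4.21 * 2.28^5 ≈ -4.21 * 61.6133 ≈ -259.39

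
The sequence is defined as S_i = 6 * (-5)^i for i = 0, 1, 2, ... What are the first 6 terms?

This is a geometric sequence.
i=0: S_0 = 6 * (-5)^0 = 6
i=1: S_1 = 6 * (-5)^1 = -30
i=2: S_2 = 6 * (-5)^2 = 150
i=3: S_3 = 6 * (-5)^3 = -750
i=4: S_4 = 6 * (-5)^4 = 3750
i=5: S_5 = 6 * (-5)^5 = -18750
The first 6 terms are: [6, -30, 150, -750, 3750, -18750]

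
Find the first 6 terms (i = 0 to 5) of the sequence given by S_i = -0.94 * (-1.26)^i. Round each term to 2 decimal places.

This is a geometric sequence.
i=0: S_0 = -0.94 * (-1.26)^0 = -0.94
i=1: S_1 = -0.94 * (-1.26)^1 ≈ 1.18
i=2: S_2 = -0.94 * (-1.26)^2 ≈ -1.49
i=3: S_3 = -0.94 * (-1.26)^3 ≈ 1.88
i=4: S_4 = -0.94 * (-1.26)^4 ≈ -2.37
i=5: S_5 = -0.94 * (-1.26)^5 ≈ 2.99
The first 6 terms are: [-0.94, 1.18, -1.49, 1.88, -2.37, 2.99]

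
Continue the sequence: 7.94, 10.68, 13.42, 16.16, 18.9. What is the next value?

Differences: 10.68 - 7.94 = 2.74
This is an arithmetic sequence with common difference d = 2.74.
Next term = 18.9 + 2.74 = 21.64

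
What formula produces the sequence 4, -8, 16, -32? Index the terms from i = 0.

Check ratios: -8 / 4 = -2.0
Common ratio r = -2.
First term a = 4.
Formula: S_i = 4 * (-2)^i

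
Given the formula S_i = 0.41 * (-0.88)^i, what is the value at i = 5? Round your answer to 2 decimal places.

S_5 = 0.41 * (-0.88)^5 ≈ 0.41 * -0.5277 ≈ -0.22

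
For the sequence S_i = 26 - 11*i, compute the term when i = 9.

S_9 = 26 + -11*9 = 26 + -99 = -73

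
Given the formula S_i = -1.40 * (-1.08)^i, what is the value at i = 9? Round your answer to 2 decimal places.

S_9 = -1.4 * (-1.08)^9 ≈ -1.4 * -1.999 ≈ 2.8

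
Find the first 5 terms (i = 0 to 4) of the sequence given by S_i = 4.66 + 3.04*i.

This is an arithmetic sequence.
i=0: S_0 = 4.66 + 3.04*0 = 4.66
i=1: S_1 = 4.66 + 3.04*1 = 7.7
i=2: S_2 = 4.66 + 3.04*2 = 10.74
i=3: S_3 = 4.66 + 3.04*3 = 13.78
i=4: S_4 = 4.66 + 3.04*4 = 16.82
The first 5 terms are: [4.66, 7.7, 10.74, 13.78, 16.82]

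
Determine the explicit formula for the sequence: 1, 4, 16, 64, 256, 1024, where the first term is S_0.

Check ratios: 4 / 1 = 4.0
Common ratio r = 4.
First term a = 1.
Formula: S_i = 1 * 4^i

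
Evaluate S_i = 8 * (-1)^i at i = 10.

S_10 = 8 * (-1)^10 = 8 * 1 = 8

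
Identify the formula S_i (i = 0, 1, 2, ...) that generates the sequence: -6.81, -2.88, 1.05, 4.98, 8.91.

Check differences: -2.88 - -6.81 = 3.93
1.05 - -2.88 = 3.93
Common difference d = 3.93.
First term a = -6.81.
Formula: S_i = -6.81 + 3.93*i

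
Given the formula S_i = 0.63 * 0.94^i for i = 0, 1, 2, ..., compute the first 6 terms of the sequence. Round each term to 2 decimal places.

This is a geometric sequence.
i=0: S_0 = 0.63 * 0.94^0 = 0.63
i=1: S_1 = 0.63 * 0.94^1 ≈ 0.59
i=2: S_2 = 0.63 * 0.94^2 ≈ 0.56
i=3: S_3 = 0.63 * 0.94^3 ≈ 0.52
i=4: S_4 = 0.63 * 0.94^4 ≈ 0.49
i=5: S_5 = 0.63 * 0.94^5 ≈ 0.46
The first 6 terms are: [0.63, 0.59, 0.56, 0.52, 0.49, 0.46]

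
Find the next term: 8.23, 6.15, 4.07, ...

Differences: 6.15 - 8.23 = -2.08
This is an arithmetic sequence with common difference d = -2.08.
Next term = 4.07 + -2.08 = 1.99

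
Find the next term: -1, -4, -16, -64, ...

Ratios: -4 / -1 = 4.0
This is a geometric sequence with common ratio r = 4.
Next term = -64 * 4 = -256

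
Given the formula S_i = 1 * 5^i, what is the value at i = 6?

S_6 = 1 * 5^6 = 1 * 15625 = 15625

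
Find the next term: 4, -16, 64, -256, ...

Ratios: -16 / 4 = -4.0
This is a geometric sequence with common ratio r = -4.
Next term = -256 * -4 = 1024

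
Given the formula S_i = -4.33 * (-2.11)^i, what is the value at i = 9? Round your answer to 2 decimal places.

S_9 = -4.33 * (-2.11)^9 ≈ -4.33 * -828.9763 ≈ 3589.47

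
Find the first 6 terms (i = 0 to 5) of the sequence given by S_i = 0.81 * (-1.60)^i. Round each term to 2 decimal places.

This is a geometric sequence.
i=0: S_0 = 0.81 * (-1.6)^0 = 0.81
i=1: S_1 = 0.81 * (-1.6)^1 ≈ -1.3
i=2: S_2 = 0.81 * (-1.6)^2 ≈ 2.07
i=3: S_3 = 0.81 * (-1.6)^3 ≈ -3.32
i=4: S_4 = 0.81 * (-1.6)^4 ≈ 5.31
i=5: S_5 = 0.81 * (-1.6)^5 ≈ -8.49
The first 6 terms are: [0.81, -1.3, 2.07, -3.32, 5.31, -8.49]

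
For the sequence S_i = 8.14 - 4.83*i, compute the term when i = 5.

S_5 = 8.14 + -4.83*5 = 8.14 + -24.15 = -16.01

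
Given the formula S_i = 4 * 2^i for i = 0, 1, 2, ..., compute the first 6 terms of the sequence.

This is a geometric sequence.
i=0: S_0 = 4 * 2^0 = 4
i=1: S_1 = 4 * 2^1 = 8
i=2: S_2 = 4 * 2^2 = 16
i=3: S_3 = 4 * 2^3 = 32
i=4: S_4 = 4 * 2^4 = 64
i=5: S_5 = 4 * 2^5 = 128
The first 6 terms are: [4, 8, 16, 32, 64, 128]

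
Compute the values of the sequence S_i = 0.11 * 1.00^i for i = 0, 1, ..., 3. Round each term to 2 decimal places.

This is a geometric sequence.
i=0: S_0 = 0.11 * 1.0^0 = 0.11
i=1: S_1 = 0.11 * 1.0^1 = 0.11
i=2: S_2 = 0.11 * 1.0^2 = 0.11
i=3: S_3 = 0.11 * 1.0^3 = 0.11
The first 4 terms are: [0.11, 0.11, 0.11, 0.11]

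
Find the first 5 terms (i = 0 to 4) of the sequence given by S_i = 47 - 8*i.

This is an arithmetic sequence.
i=0: S_0 = 47 + -8*0 = 47
i=1: S_1 = 47 + -8*1 = 39
i=2: S_2 = 47 + -8*2 = 31
i=3: S_3 = 47 + -8*3 = 23
i=4: S_4 = 47 + -8*4 = 15
The first 5 terms are: [47, 39, 31, 23, 15]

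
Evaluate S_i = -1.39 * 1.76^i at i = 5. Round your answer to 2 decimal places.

S_5 = -1.39 * 1.76^5 ≈ -1.39 * 16.8874 ≈ -23.47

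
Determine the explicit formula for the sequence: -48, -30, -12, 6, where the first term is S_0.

Check differences: -30 - -48 = 18
-12 - -30 = 18
Common difference d = 18.
First term a = -48.
Formula: S_i = -48 + 18*i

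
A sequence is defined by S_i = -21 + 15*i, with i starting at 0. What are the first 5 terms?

This is an arithmetic sequence.
i=0: S_0 = -21 + 15*0 = -21
i=1: S_1 = -21 + 15*1 = -6
i=2: S_2 = -21 + 15*2 = 9
i=3: S_3 = -21 + 15*3 = 24
i=4: S_4 = -21 + 15*4 = 39
The first 5 terms are: [-21, -6, 9, 24, 39]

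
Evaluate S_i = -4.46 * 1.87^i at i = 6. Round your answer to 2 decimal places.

S_6 = -4.46 * 1.87^6 ≈ -4.46 * 42.7612 ≈ -190.71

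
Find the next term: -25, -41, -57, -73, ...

Differences: -41 - -25 = -16
This is an arithmetic sequence with common difference d = -16.
Next term = -73 + -16 = -89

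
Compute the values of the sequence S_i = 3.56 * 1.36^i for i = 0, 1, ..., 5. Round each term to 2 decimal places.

This is a geometric sequence.
i=0: S_0 = 3.56 * 1.36^0 = 3.56
i=1: S_1 = 3.56 * 1.36^1 ≈ 4.84
i=2: S_2 = 3.56 * 1.36^2 ≈ 6.58
i=3: S_3 = 3.56 * 1.36^3 ≈ 8.96
i=4: S_4 = 3.56 * 1.36^4 ≈ 12.18
i=5: S_5 = 3.56 * 1.36^5 ≈ 16.56
The first 6 terms are: [3.56, 4.84, 6.58, 8.96, 12.18, 16.56]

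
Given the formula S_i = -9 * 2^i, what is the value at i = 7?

S_7 = -9 * 2^7 = -9 * 128 = -1152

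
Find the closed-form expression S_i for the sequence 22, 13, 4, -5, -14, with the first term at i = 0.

Check differences: 13 - 22 = -9
4 - 13 = -9
Common difference d = -9.
First term a = 22.
Formula: S_i = 22 - 9*i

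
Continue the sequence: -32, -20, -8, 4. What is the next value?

Differences: -20 - -32 = 12
This is an arithmetic sequence with common difference d = 12.
Next term = 4 + 12 = 16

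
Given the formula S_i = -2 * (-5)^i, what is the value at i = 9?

S_9 = -2 * (-5)^9 = -2 * -1953125 = 3906250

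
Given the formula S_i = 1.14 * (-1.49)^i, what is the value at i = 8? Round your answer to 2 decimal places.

S_8 = 1.14 * (-1.49)^8 ≈ 1.14 * 24.2935 ≈ 27.69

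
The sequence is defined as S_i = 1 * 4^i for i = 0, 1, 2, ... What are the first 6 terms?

This is a geometric sequence.
i=0: S_0 = 1 * 4^0 = 1
i=1: S_1 = 1 * 4^1 = 4
i=2: S_2 = 1 * 4^2 = 16
i=3: S_3 = 1 * 4^3 = 64
i=4: S_4 = 1 * 4^4 = 256
i=5: S_5 = 1 * 4^5 = 1024
The first 6 terms are: [1, 4, 16, 64, 256, 1024]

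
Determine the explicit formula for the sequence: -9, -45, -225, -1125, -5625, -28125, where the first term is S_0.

Check ratios: -45 / -9 = 5.0
Common ratio r = 5.
First term a = -9.
Formula: S_i = -9 * 5^i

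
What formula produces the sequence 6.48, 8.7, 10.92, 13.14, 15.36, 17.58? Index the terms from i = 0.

Check differences: 8.7 - 6.48 = 2.22
10.92 - 8.7 = 2.22
Common difference d = 2.22.
First term a = 6.48.
Formula: S_i = 6.48 + 2.22*i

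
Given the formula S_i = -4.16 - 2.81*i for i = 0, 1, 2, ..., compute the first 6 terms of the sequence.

This is an arithmetic sequence.
i=0: S_0 = -4.16 + -2.81*0 = -4.16
i=1: S_1 = -4.16 + -2.81*1 = -6.97
i=2: S_2 = -4.16 + -2.81*2 = -9.78
i=3: S_3 = -4.16 + -2.81*3 = -12.59
i=4: S_4 = -4.16 + -2.81*4 = -15.4
i=5: S_5 = -4.16 + -2.81*5 = -18.21
The first 6 terms are: [-4.16, -6.97, -9.78, -12.59, -15.4, -18.21]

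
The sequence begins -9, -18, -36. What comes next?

Ratios: -18 / -9 = 2.0
This is a geometric sequence with common ratio r = 2.
Next term = -36 * 2 = -72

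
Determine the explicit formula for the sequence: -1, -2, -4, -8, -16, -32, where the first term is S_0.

Check ratios: -2 / -1 = 2.0
Common ratio r = 2.
First term a = -1.
Formula: S_i = -1 * 2^i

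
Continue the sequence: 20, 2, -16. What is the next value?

Differences: 2 - 20 = -18
This is an arithmetic sequence with common difference d = -18.
Next term = -16 + -18 = -34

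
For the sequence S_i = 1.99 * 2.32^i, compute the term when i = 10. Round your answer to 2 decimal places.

S_10 = 1.99 * 2.32^10 ≈ 1.99 * 4517.3095 ≈ 8989.45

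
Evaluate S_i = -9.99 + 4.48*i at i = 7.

S_7 = -9.99 + 4.48*7 = -9.99 + 31.36 = 21.37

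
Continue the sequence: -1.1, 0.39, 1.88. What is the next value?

Differences: 0.39 - -1.1 = 1.49
This is an arithmetic sequence with common difference d = 1.49.
Next term = 1.88 + 1.49 = 3.37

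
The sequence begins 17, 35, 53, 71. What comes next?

Differences: 35 - 17 = 18
This is an arithmetic sequence with common difference d = 18.
Next term = 71 + 18 = 89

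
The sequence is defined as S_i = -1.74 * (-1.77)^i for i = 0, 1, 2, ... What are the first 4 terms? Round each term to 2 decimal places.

This is a geometric sequence.
i=0: S_0 = -1.74 * (-1.77)^0 = -1.74
i=1: S_1 = -1.74 * (-1.77)^1 ≈ 3.08
i=2: S_2 = -1.74 * (-1.77)^2 ≈ -5.45
i=3: S_3 = -1.74 * (-1.77)^3 ≈ 9.65
The first 4 terms are: [-1.74, 3.08, -5.45, 9.65]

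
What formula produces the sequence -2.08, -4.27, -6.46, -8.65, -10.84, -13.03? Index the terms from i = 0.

Check differences: -4.27 - -2.08 = -2.19
-6.46 - -4.27 = -2.19
Common difference d = -2.19.
First term a = -2.08.
Formula: S_i = -2.08 - 2.19*i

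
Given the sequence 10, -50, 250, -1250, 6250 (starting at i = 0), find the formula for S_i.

Check ratios: -50 / 10 = -5.0
Common ratio r = -5.
First term a = 10.
Formula: S_i = 10 * (-5)^i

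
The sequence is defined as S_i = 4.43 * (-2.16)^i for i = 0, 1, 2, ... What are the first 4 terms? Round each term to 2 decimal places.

This is a geometric sequence.
i=0: S_0 = 4.43 * (-2.16)^0 = 4.43
i=1: S_1 = 4.43 * (-2.16)^1 ≈ -9.57
i=2: S_2 = 4.43 * (-2.16)^2 ≈ 20.67
i=3: S_3 = 4.43 * (-2.16)^3 ≈ -44.64
The first 4 terms are: [4.43, -9.57, 20.67, -44.64]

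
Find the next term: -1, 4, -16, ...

Ratios: 4 / -1 = -4.0
This is a geometric sequence with common ratio r = -4.
Next term = -16 * -4 = 64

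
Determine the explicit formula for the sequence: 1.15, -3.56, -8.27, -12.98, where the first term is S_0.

Check differences: -3.56 - 1.15 = -4.71
-8.27 - -3.56 = -4.71
Common difference d = -4.71.
First term a = 1.15.
Formula: S_i = 1.15 - 4.71*i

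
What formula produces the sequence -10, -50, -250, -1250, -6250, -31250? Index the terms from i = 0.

Check ratios: -50 / -10 = 5.0
Common ratio r = 5.
First term a = -10.
Formula: S_i = -10 * 5^i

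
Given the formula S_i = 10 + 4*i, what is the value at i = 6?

S_6 = 10 + 4*6 = 10 + 24 = 34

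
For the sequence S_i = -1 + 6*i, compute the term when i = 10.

S_10 = -1 + 6*10 = -1 + 60 = 59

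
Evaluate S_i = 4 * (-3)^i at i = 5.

S_5 = 4 * (-3)^5 = 4 * -243 = -972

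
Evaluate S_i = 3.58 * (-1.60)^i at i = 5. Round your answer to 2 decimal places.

S_5 = 3.58 * (-1.6)^5 ≈ 3.58 * -10.4858 ≈ -37.54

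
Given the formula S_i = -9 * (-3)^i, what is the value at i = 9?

S_9 = -9 * (-3)^9 = -9 * -19683 = 177147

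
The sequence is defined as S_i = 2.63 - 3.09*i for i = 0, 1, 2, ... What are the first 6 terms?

This is an arithmetic sequence.
i=0: S_0 = 2.63 + -3.09*0 = 2.63
i=1: S_1 = 2.63 + -3.09*1 = -0.46
i=2: S_2 = 2.63 + -3.09*2 = -3.55
i=3: S_3 = 2.63 + -3.09*3 = -6.64
i=4: S_4 = 2.63 + -3.09*4 = -9.73
i=5: S_5 = 2.63 + -3.09*5 = -12.82
The first 6 terms are: [2.63, -0.46, -3.55, -6.64, -9.73, -12.82]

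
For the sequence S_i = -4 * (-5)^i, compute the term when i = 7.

S_7 = -4 * (-5)^7 = -4 * -78125 = 312500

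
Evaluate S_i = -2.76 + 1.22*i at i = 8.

S_8 = -2.76 + 1.22*8 = -2.76 + 9.76 = 7.0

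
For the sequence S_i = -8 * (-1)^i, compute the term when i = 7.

S_7 = -8 * (-1)^7 = -8 * -1 = 8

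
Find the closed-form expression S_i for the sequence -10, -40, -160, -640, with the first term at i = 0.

Check ratios: -40 / -10 = 4.0
Common ratio r = 4.
First term a = -10.
Formula: S_i = -10 * 4^i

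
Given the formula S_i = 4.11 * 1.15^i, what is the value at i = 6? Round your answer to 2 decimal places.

S_6 = 4.11 * 1.15^6 ≈ 4.11 * 2.3131 ≈ 9.51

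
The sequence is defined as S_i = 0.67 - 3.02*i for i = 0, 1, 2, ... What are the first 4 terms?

This is an arithmetic sequence.
i=0: S_0 = 0.67 + -3.02*0 = 0.67
i=1: S_1 = 0.67 + -3.02*1 = -2.35
i=2: S_2 = 0.67 + -3.02*2 = -5.37
i=3: S_3 = 0.67 + -3.02*3 = -8.39
The first 4 terms are: [0.67, -2.35, -5.37, -8.39]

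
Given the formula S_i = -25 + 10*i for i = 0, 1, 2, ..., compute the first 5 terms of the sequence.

This is an arithmetic sequence.
i=0: S_0 = -25 + 10*0 = -25
i=1: S_1 = -25 + 10*1 = -15
i=2: S_2 = -25 + 10*2 = -5
i=3: S_3 = -25 + 10*3 = 5
i=4: S_4 = -25 + 10*4 = 15
The first 5 terms are: [-25, -15, -5, 5, 15]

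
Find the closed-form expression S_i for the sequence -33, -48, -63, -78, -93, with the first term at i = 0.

Check differences: -48 - -33 = -15
-63 - -48 = -15
Common difference d = -15.
First term a = -33.
Formula: S_i = -33 - 15*i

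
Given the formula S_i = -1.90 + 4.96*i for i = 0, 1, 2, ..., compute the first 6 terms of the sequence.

This is an arithmetic sequence.
i=0: S_0 = -1.9 + 4.96*0 = -1.9
i=1: S_1 = -1.9 + 4.96*1 = 3.06
i=2: S_2 = -1.9 + 4.96*2 = 8.02
i=3: S_3 = -1.9 + 4.96*3 = 12.98
i=4: S_4 = -1.9 + 4.96*4 = 17.94
i=5: S_5 = -1.9 + 4.96*5 = 22.9
The first 6 terms are: [-1.9, 3.06, 8.02, 12.98, 17.94, 22.9]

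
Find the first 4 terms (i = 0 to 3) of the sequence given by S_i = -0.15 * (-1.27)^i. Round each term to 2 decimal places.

This is a geometric sequence.
i=0: S_0 = -0.15 * (-1.27)^0 = -0.15
i=1: S_1 = -0.15 * (-1.27)^1 ≈ 0.19
i=2: S_2 = -0.15 * (-1.27)^2 ≈ -0.24
i=3: S_3 = -0.15 * (-1.27)^3 ≈ 0.31
The first 4 terms are: [-0.15, 0.19, -0.24, 0.31]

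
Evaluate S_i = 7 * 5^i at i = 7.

S_7 = 7 * 5^7 = 7 * 78125 = 546875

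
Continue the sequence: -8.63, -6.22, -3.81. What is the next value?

Differences: -6.22 - -8.63 = 2.41
This is an arithmetic sequence with common difference d = 2.41.
Next term = -3.81 + 2.41 = -1.4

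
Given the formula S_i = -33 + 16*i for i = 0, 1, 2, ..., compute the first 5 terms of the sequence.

This is an arithmetic sequence.
i=0: S_0 = -33 + 16*0 = -33
i=1: S_1 = -33 + 16*1 = -17
i=2: S_2 = -33 + 16*2 = -1
i=3: S_3 = -33 + 16*3 = 15
i=4: S_4 = -33 + 16*4 = 31
The first 5 terms are: [-33, -17, -1, 15, 31]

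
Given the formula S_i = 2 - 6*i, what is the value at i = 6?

S_6 = 2 + -6*6 = 2 + -36 = -34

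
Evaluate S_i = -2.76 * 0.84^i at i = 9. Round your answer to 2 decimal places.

S_9 = -2.76 * 0.84^9 ≈ -2.76 * 0.2082 ≈ -0.57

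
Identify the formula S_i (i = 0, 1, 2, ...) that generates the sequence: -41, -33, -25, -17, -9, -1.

Check differences: -33 - -41 = 8
-25 - -33 = 8
Common difference d = 8.
First term a = -41.
Formula: S_i = -41 + 8*i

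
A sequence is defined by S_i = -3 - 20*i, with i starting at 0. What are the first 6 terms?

This is an arithmetic sequence.
i=0: S_0 = -3 + -20*0 = -3
i=1: S_1 = -3 + -20*1 = -23
i=2: S_2 = -3 + -20*2 = -43
i=3: S_3 = -3 + -20*3 = -63
i=4: S_4 = -3 + -20*4 = -83
i=5: S_5 = -3 + -20*5 = -103
The first 6 terms are: [-3, -23, -43, -63, -83, -103]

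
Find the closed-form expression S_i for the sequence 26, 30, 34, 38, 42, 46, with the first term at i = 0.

Check differences: 30 - 26 = 4
34 - 30 = 4
Common difference d = 4.
First term a = 26.
Formula: S_i = 26 + 4*i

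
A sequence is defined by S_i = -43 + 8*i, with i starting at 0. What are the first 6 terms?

This is an arithmetic sequence.
i=0: S_0 = -43 + 8*0 = -43
i=1: S_1 = -43 + 8*1 = -35
i=2: S_2 = -43 + 8*2 = -27
i=3: S_3 = -43 + 8*3 = -19
i=4: S_4 = -43 + 8*4 = -11
i=5: S_5 = -43 + 8*5 = -3
The first 6 terms are: [-43, -35, -27, -19, -11, -3]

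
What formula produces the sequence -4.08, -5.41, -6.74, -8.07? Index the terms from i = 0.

Check differences: -5.41 - -4.08 = -1.33
-6.74 - -5.41 = -1.33
Common difference d = -1.33.
First term a = -4.08.
Formula: S_i = -4.08 - 1.33*i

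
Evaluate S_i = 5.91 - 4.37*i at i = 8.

S_8 = 5.91 + -4.37*8 = 5.91 + -34.96 = -29.05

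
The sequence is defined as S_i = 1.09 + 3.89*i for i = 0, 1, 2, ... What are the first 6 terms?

This is an arithmetic sequence.
i=0: S_0 = 1.09 + 3.89*0 = 1.09
i=1: S_1 = 1.09 + 3.89*1 = 4.98
i=2: S_2 = 1.09 + 3.89*2 = 8.87
i=3: S_3 = 1.09 + 3.89*3 = 12.76
i=4: S_4 = 1.09 + 3.89*4 = 16.65
i=5: S_5 = 1.09 + 3.89*5 = 20.54
The first 6 terms are: [1.09, 4.98, 8.87, 12.76, 16.65, 20.54]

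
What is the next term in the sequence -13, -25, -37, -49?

Differences: -25 - -13 = -12
This is an arithmetic sequence with common difference d = -12.
Next term = -49 + -12 = -61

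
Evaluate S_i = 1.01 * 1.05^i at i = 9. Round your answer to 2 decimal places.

S_9 = 1.01 * 1.05^9 ≈ 1.01 * 1.5513 ≈ 1.57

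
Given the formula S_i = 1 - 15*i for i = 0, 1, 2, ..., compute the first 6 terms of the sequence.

This is an arithmetic sequence.
i=0: S_0 = 1 + -15*0 = 1
i=1: S_1 = 1 + -15*1 = -14
i=2: S_2 = 1 + -15*2 = -29
i=3: S_3 = 1 + -15*3 = -44
i=4: S_4 = 1 + -15*4 = -59
i=5: S_5 = 1 + -15*5 = -74
The first 6 terms are: [1, -14, -29, -44, -59, -74]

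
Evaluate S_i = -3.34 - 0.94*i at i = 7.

S_7 = -3.34 + -0.94*7 = -3.34 + -6.58 = -9.92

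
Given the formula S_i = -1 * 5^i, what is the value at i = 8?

S_8 = -1 * 5^8 = -1 * 390625 = -390625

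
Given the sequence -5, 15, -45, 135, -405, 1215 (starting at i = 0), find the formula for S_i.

Check ratios: 15 / -5 = -3.0
Common ratio r = -3.
First term a = -5.
Formula: S_i = -5 * (-3)^i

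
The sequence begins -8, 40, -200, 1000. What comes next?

Ratios: 40 / -8 = -5.0
This is a geometric sequence with common ratio r = -5.
Next term = 1000 * -5 = -5000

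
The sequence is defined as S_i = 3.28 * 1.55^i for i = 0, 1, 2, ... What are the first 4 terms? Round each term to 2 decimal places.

This is a geometric sequence.
i=0: S_0 = 3.28 * 1.55^0 = 3.28
i=1: S_1 = 3.28 * 1.55^1 ≈ 5.08
i=2: S_2 = 3.28 * 1.55^2 ≈ 7.88
i=3: S_3 = 3.28 * 1.55^3 ≈ 12.21
The first 4 terms are: [3.28, 5.08, 7.88, 12.21]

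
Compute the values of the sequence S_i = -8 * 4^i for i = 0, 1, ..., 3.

This is a geometric sequence.
i=0: S_0 = -8 * 4^0 = -8
i=1: S_1 = -8 * 4^1 = -32
i=2: S_2 = -8 * 4^2 = -128
i=3: S_3 = -8 * 4^3 = -512
The first 4 terms are: [-8, -32, -128, -512]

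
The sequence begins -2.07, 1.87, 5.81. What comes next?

Differences: 1.87 - -2.07 = 3.94
This is an arithmetic sequence with common difference d = 3.94.
Next term = 5.81 + 3.94 = 9.75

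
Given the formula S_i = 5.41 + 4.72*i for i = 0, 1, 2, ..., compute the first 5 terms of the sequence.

This is an arithmetic sequence.
i=0: S_0 = 5.41 + 4.72*0 = 5.41
i=1: S_1 = 5.41 + 4.72*1 = 10.13
i=2: S_2 = 5.41 + 4.72*2 = 14.85
i=3: S_3 = 5.41 + 4.72*3 = 19.57
i=4: S_4 = 5.41 + 4.72*4 = 24.29
The first 5 terms are: [5.41, 10.13, 14.85, 19.57, 24.29]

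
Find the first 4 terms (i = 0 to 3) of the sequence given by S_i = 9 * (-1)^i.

This is a geometric sequence.
i=0: S_0 = 9 * (-1)^0 = 9
i=1: S_1 = 9 * (-1)^1 = -9
i=2: S_2 = 9 * (-1)^2 = 9
i=3: S_3 = 9 * (-1)^3 = -9
The first 4 terms are: [9, -9, 9, -9]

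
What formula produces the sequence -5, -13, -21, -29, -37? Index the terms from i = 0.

Check differences: -13 - -5 = -8
-21 - -13 = -8
Common difference d = -8.
First term a = -5.
Formula: S_i = -5 - 8*i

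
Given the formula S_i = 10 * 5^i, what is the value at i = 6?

S_6 = 10 * 5^6 = 10 * 15625 = 156250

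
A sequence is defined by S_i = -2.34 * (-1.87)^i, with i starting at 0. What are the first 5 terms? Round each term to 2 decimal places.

This is a geometric sequence.
i=0: S_0 = -2.34 * (-1.87)^0 = -2.34
i=1: S_1 = -2.34 * (-1.87)^1 ≈ 4.38
i=2: S_2 = -2.34 * (-1.87)^2 ≈ -8.18
i=3: S_3 = -2.34 * (-1.87)^3 ≈ 15.3
i=4: S_4 = -2.34 * (-1.87)^4 ≈ -28.61
The first 5 terms are: [-2.34, 4.38, -8.18, 15.3, -28.61]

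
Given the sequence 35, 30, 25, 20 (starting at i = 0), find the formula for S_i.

Check differences: 30 - 35 = -5
25 - 30 = -5
Common difference d = -5.
First term a = 35.
Formula: S_i = 35 - 5*i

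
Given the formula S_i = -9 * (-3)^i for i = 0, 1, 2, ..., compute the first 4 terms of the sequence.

This is a geometric sequence.
i=0: S_0 = -9 * (-3)^0 = -9
i=1: S_1 = -9 * (-3)^1 = 27
i=2: S_2 = -9 * (-3)^2 = -81
i=3: S_3 = -9 * (-3)^3 = 243
The first 4 terms are: [-9, 27, -81, 243]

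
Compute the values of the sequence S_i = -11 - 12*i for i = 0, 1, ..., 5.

This is an arithmetic sequence.
i=0: S_0 = -11 + -12*0 = -11
i=1: S_1 = -11 + -12*1 = -23
i=2: S_2 = -11 + -12*2 = -35
i=3: S_3 = -11 + -12*3 = -47
i=4: S_4 = -11 + -12*4 = -59
i=5: S_5 = -11 + -12*5 = -71
The first 6 terms are: [-11, -23, -35, -47, -59, -71]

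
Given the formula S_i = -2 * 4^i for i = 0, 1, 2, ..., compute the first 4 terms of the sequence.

This is a geometric sequence.
i=0: S_0 = -2 * 4^0 = -2
i=1: S_1 = -2 * 4^1 = -8
i=2: S_2 = -2 * 4^2 = -32
i=3: S_3 = -2 * 4^3 = -128
The first 4 terms are: [-2, -8, -32, -128]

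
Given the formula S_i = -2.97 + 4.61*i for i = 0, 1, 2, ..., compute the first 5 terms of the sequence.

This is an arithmetic sequence.
i=0: S_0 = -2.97 + 4.61*0 = -2.97
i=1: S_1 = -2.97 + 4.61*1 = 1.64
i=2: S_2 = -2.97 + 4.61*2 = 6.25
i=3: S_3 = -2.97 + 4.61*3 = 10.86
i=4: S_4 = -2.97 + 4.61*4 = 15.47
The first 5 terms are: [-2.97, 1.64, 6.25, 10.86, 15.47]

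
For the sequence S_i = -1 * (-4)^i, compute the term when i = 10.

S_10 = -1 * (-4)^10 = -1 * 1048576 = -1048576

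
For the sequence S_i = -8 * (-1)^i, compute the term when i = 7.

S_7 = -8 * (-1)^7 = -8 * -1 = 8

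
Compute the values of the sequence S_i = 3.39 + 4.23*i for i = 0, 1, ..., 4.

This is an arithmetic sequence.
i=0: S_0 = 3.39 + 4.23*0 = 3.39
i=1: S_1 = 3.39 + 4.23*1 = 7.62
i=2: S_2 = 3.39 + 4.23*2 = 11.85
i=3: S_3 = 3.39 + 4.23*3 = 16.08
i=4: S_4 = 3.39 + 4.23*4 = 20.31
The first 5 terms are: [3.39, 7.62, 11.85, 16.08, 20.31]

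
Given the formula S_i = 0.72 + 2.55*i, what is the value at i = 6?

S_6 = 0.72 + 2.55*6 = 0.72 + 15.3 = 16.02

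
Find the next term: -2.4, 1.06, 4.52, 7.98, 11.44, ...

Differences: 1.06 - -2.4 = 3.46
This is an arithmetic sequence with common difference d = 3.46.
Next term = 11.44 + 3.46 = 14.9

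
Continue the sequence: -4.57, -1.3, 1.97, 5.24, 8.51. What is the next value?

Differences: -1.3 - -4.57 = 3.27
This is an arithmetic sequence with common difference d = 3.27.
Next term = 8.51 + 3.27 = 11.78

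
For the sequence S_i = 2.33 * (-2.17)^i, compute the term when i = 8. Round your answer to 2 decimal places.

S_8 = 2.33 * (-2.17)^8 ≈ 2.33 * 491.6747 ≈ 1145.6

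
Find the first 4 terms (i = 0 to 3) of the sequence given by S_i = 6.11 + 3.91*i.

This is an arithmetic sequence.
i=0: S_0 = 6.11 + 3.91*0 = 6.11
i=1: S_1 = 6.11 + 3.91*1 = 10.02
i=2: S_2 = 6.11 + 3.91*2 = 13.93
i=3: S_3 = 6.11 + 3.91*3 = 17.84
The first 4 terms are: [6.11, 10.02, 13.93, 17.84]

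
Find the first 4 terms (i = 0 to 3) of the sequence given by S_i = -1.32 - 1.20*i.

This is an arithmetic sequence.
i=0: S_0 = -1.32 + -1.2*0 = -1.32
i=1: S_1 = -1.32 + -1.2*1 = -2.52
i=2: S_2 = -1.32 + -1.2*2 = -3.72
i=3: S_3 = -1.32 + -1.2*3 = -4.92
The first 4 terms are: [-1.32, -2.52, -3.72, -4.92]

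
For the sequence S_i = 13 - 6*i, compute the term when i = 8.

S_8 = 13 + -6*8 = 13 + -48 = -35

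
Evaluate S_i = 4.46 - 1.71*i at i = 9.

S_9 = 4.46 + -1.71*9 = 4.46 + -15.39 = -10.93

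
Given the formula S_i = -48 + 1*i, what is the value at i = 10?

S_10 = -48 + 1*10 = -48 + 10 = -38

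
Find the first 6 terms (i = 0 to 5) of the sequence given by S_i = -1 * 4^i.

This is a geometric sequence.
i=0: S_0 = -1 * 4^0 = -1
i=1: S_1 = -1 * 4^1 = -4
i=2: S_2 = -1 * 4^2 = -16
i=3: S_3 = -1 * 4^3 = -64
i=4: S_4 = -1 * 4^4 = -256
i=5: S_5 = -1 * 4^5 = -1024
The first 6 terms are: [-1, -4, -16, -64, -256, -1024]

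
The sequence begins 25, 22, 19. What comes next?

Differences: 22 - 25 = -3
This is an arithmetic sequence with common difference d = -3.
Next term = 19 + -3 = 16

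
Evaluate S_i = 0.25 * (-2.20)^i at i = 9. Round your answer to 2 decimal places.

S_9 = 0.25 * (-2.2)^9 ≈ 0.25 * -1207.2692 ≈ -301.82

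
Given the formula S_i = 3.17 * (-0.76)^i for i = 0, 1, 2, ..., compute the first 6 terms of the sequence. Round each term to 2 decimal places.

This is a geometric sequence.
i=0: S_0 = 3.17 * (-0.76)^0 = 3.17
i=1: S_1 = 3.17 * (-0.76)^1 ≈ -2.41
i=2: S_2 = 3.17 * (-0.76)^2 ≈ 1.83
i=3: S_3 = 3.17 * (-0.76)^3 ≈ -1.39
i=4: S_4 = 3.17 * (-0.76)^4 ≈ 1.06
i=5: S_5 = 3.17 * (-0.76)^5 ≈ -0.8
The first 6 terms are: [3.17, -2.41, 1.83, -1.39, 1.06, -0.8]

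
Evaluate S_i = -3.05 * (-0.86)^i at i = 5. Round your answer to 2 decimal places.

S_5 = -3.05 * (-0.86)^5 ≈ -3.05 * -0.4704 ≈ 1.43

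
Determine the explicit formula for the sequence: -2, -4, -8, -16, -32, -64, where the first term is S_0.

Check ratios: -4 / -2 = 2.0
Common ratio r = 2.
First term a = -2.
Formula: S_i = -2 * 2^i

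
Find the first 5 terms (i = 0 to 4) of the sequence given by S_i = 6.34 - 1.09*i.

This is an arithmetic sequence.
i=0: S_0 = 6.34 + -1.09*0 = 6.34
i=1: S_1 = 6.34 + -1.09*1 = 5.25
i=2: S_2 = 6.34 + -1.09*2 = 4.16
i=3: S_3 = 6.34 + -1.09*3 = 3.07
i=4: S_4 = 6.34 + -1.09*4 = 1.98
The first 5 terms are: [6.34, 5.25, 4.16, 3.07, 1.98]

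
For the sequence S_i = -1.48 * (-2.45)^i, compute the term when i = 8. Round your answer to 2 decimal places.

S_8 = -1.48 * (-2.45)^8 ≈ -1.48 * 1298.1614 ≈ -1921.28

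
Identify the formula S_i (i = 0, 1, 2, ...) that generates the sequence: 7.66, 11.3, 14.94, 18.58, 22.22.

Check differences: 11.3 - 7.66 = 3.64
14.94 - 11.3 = 3.64
Common difference d = 3.64.
First term a = 7.66.
Formula: S_i = 7.66 + 3.64*i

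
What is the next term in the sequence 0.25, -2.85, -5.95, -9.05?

Differences: -2.85 - 0.25 = -3.1
This is an arithmetic sequence with common difference d = -3.1.
Next term = -9.05 + -3.1 = -12.15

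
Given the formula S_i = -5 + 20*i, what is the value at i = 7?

S_7 = -5 + 20*7 = -5 + 140 = 135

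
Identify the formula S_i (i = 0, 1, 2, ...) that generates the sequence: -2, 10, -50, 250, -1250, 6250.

Check ratios: 10 / -2 = -5.0
Common ratio r = -5.
First term a = -2.
Formula: S_i = -2 * (-5)^i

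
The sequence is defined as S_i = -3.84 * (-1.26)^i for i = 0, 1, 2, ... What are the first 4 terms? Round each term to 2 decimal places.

This is a geometric sequence.
i=0: S_0 = -3.84 * (-1.26)^0 = -3.84
i=1: S_1 = -3.84 * (-1.26)^1 ≈ 4.84
i=2: S_2 = -3.84 * (-1.26)^2 ≈ -6.1
i=3: S_3 = -3.84 * (-1.26)^3 ≈ 7.68
The first 4 terms are: [-3.84, 4.84, -6.1, 7.68]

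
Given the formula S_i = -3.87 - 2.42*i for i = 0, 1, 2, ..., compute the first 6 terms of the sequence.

This is an arithmetic sequence.
i=0: S_0 = -3.87 + -2.42*0 = -3.87
i=1: S_1 = -3.87 + -2.42*1 = -6.29
i=2: S_2 = -3.87 + -2.42*2 = -8.71
i=3: S_3 = -3.87 + -2.42*3 = -11.13
i=4: S_4 = -3.87 + -2.42*4 = -13.55
i=5: S_5 = -3.87 + -2.42*5 = -15.97
The first 6 terms are: [-3.87, -6.29, -8.71, -11.13, -13.55, -15.97]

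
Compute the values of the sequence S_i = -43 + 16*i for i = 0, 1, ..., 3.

This is an arithmetic sequence.
i=0: S_0 = -43 + 16*0 = -43
i=1: S_1 = -43 + 16*1 = -27
i=2: S_2 = -43 + 16*2 = -11
i=3: S_3 = -43 + 16*3 = 5
The first 4 terms are: [-43, -27, -11, 5]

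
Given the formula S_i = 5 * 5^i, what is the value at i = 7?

S_7 = 5 * 5^7 = 5 * 78125 = 390625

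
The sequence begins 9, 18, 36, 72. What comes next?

Ratios: 18 / 9 = 2.0
This is a geometric sequence with common ratio r = 2.
Next term = 72 * 2 = 144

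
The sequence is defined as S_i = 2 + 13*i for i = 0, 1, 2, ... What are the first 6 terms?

This is an arithmetic sequence.
i=0: S_0 = 2 + 13*0 = 2
i=1: S_1 = 2 + 13*1 = 15
i=2: S_2 = 2 + 13*2 = 28
i=3: S_3 = 2 + 13*3 = 41
i=4: S_4 = 2 + 13*4 = 54
i=5: S_5 = 2 + 13*5 = 67
The first 6 terms are: [2, 15, 28, 41, 54, 67]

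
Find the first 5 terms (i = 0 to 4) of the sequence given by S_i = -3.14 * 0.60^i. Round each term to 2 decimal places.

This is a geometric sequence.
i=0: S_0 = -3.14 * 0.6^0 = -3.14
i=1: S_1 = -3.14 * 0.6^1 ≈ -1.88
i=2: S_2 = -3.14 * 0.6^2 ≈ -1.13
i=3: S_3 = -3.14 * 0.6^3 ≈ -0.68
i=4: S_4 = -3.14 * 0.6^4 ≈ -0.41
The first 5 terms are: [-3.14, -1.88, -1.13, -0.68, -0.41]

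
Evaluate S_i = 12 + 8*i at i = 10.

S_10 = 12 + 8*10 = 12 + 80 = 92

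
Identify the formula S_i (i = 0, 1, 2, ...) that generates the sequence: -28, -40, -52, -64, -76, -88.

Check differences: -40 - -28 = -12
-52 - -40 = -12
Common difference d = -12.
First term a = -28.
Formula: S_i = -28 - 12*i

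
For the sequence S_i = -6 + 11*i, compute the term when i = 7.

S_7 = -6 + 11*7 = -6 + 77 = 71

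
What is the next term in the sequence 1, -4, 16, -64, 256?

Ratios: -4 / 1 = -4.0
This is a geometric sequence with common ratio r = -4.
Next term = 256 * -4 = -1024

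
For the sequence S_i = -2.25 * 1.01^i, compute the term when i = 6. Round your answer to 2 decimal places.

S_6 = -2.25 * 1.01^6 ≈ -2.25 * 1.0615 ≈ -2.39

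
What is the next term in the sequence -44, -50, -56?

Differences: -50 - -44 = -6
This is an arithmetic sequence with common difference d = -6.
Next term = -56 + -6 = -62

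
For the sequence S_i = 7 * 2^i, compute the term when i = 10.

S_10 = 7 * 2^10 = 7 * 1024 = 7168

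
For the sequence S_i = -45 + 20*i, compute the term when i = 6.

S_6 = -45 + 20*6 = -45 + 120 = 75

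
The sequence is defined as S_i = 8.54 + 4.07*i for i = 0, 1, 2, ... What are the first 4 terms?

This is an arithmetic sequence.
i=0: S_0 = 8.54 + 4.07*0 = 8.54
i=1: S_1 = 8.54 + 4.07*1 = 12.61
i=2: S_2 = 8.54 + 4.07*2 = 16.68
i=3: S_3 = 8.54 + 4.07*3 = 20.75
The first 4 terms are: [8.54, 12.61, 16.68, 20.75]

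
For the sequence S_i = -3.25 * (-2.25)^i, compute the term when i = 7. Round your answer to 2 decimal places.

S_7 = -3.25 * (-2.25)^7 ≈ -3.25 * -291.9293 ≈ 948.77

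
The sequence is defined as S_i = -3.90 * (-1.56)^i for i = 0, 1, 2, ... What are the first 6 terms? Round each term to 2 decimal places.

This is a geometric sequence.
i=0: S_0 = -3.9 * (-1.56)^0 = -3.9
i=1: S_1 = -3.9 * (-1.56)^1 ≈ 6.08
i=2: S_2 = -3.9 * (-1.56)^2 ≈ -9.49
i=3: S_3 = -3.9 * (-1.56)^3 ≈ 14.81
i=4: S_4 = -3.9 * (-1.56)^4 ≈ -23.1
i=5: S_5 = -3.9 * (-1.56)^5 ≈ 36.03
The first 6 terms are: [-3.9, 6.08, -9.49, 14.81, -23.1, 36.03]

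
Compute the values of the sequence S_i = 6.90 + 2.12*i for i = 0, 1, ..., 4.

This is an arithmetic sequence.
i=0: S_0 = 6.9 + 2.12*0 = 6.9
i=1: S_1 = 6.9 + 2.12*1 = 9.02
i=2: S_2 = 6.9 + 2.12*2 = 11.14
i=3: S_3 = 6.9 + 2.12*3 = 13.26
i=4: S_4 = 6.9 + 2.12*4 = 15.38
The first 5 terms are: [6.9, 9.02, 11.14, 13.26, 15.38]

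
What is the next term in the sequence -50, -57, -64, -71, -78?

Differences: -57 - -50 = -7
This is an arithmetic sequence with common difference d = -7.
Next term = -78 + -7 = -85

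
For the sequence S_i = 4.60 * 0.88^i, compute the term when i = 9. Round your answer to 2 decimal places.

S_9 = 4.6 * 0.88^9 ≈ 4.6 * 0.3165 ≈ 1.46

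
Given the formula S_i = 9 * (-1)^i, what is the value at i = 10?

S_10 = 9 * (-1)^10 = 9 * 1 = 9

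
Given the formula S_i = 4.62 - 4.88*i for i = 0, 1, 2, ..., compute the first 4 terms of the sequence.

This is an arithmetic sequence.
i=0: S_0 = 4.62 + -4.88*0 = 4.62
i=1: S_1 = 4.62 + -4.88*1 = -0.26
i=2: S_2 = 4.62 + -4.88*2 = -5.14
i=3: S_3 = 4.62 + -4.88*3 = -10.02
The first 4 terms are: [4.62, -0.26, -5.14, -10.02]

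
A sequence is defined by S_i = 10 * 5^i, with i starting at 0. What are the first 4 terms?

This is a geometric sequence.
i=0: S_0 = 10 * 5^0 = 10
i=1: S_1 = 10 * 5^1 = 50
i=2: S_2 = 10 * 5^2 = 250
i=3: S_3 = 10 * 5^3 = 1250
The first 4 terms are: [10, 50, 250, 1250]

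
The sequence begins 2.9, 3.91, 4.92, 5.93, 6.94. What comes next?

Differences: 3.91 - 2.9 = 1.01
This is an arithmetic sequence with common difference d = 1.01.
Next term = 6.94 + 1.01 = 7.95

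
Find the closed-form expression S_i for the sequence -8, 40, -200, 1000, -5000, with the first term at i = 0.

Check ratios: 40 / -8 = -5.0
Common ratio r = -5.
First term a = -8.
Formula: S_i = -8 * (-5)^i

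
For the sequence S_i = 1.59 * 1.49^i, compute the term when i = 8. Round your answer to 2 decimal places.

S_8 = 1.59 * 1.49^8 ≈ 1.59 * 24.2935 ≈ 38.63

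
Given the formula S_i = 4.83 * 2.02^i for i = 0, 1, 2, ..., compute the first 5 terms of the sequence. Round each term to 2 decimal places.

This is a geometric sequence.
i=0: S_0 = 4.83 * 2.02^0 = 4.83
i=1: S_1 = 4.83 * 2.02^1 ≈ 9.76
i=2: S_2 = 4.83 * 2.02^2 ≈ 19.71
i=3: S_3 = 4.83 * 2.02^3 ≈ 39.81
i=4: S_4 = 4.83 * 2.02^4 ≈ 80.42
The first 5 terms are: [4.83, 9.76, 19.71, 39.81, 80.42]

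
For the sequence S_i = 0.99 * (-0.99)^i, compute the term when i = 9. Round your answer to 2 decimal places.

S_9 = 0.99 * (-0.99)^9 ≈ 0.99 * -0.9135 ≈ -0.9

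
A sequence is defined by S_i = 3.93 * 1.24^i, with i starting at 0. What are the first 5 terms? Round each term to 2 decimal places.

This is a geometric sequence.
i=0: S_0 = 3.93 * 1.24^0 = 3.93
i=1: S_1 = 3.93 * 1.24^1 ≈ 4.87
i=2: S_2 = 3.93 * 1.24^2 ≈ 6.04
i=3: S_3 = 3.93 * 1.24^3 ≈ 7.49
i=4: S_4 = 3.93 * 1.24^4 ≈ 9.29
The first 5 terms are: [3.93, 4.87, 6.04, 7.49, 9.29]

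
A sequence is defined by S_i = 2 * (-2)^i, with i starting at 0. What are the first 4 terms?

This is a geometric sequence.
i=0: S_0 = 2 * (-2)^0 = 2
i=1: S_1 = 2 * (-2)^1 = -4
i=2: S_2 = 2 * (-2)^2 = 8
i=3: S_3 = 2 * (-2)^3 = -16
The first 4 terms are: [2, -4, 8, -16]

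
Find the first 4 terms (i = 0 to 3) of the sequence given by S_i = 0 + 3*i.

This is an arithmetic sequence.
i=0: S_0 = 0 + 3*0 = 0
i=1: S_1 = 0 + 3*1 = 3
i=2: S_2 = 0 + 3*2 = 6
i=3: S_3 = 0 + 3*3 = 9
The first 4 terms are: [0, 3, 6, 9]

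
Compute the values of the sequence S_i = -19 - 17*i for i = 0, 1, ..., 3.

This is an arithmetic sequence.
i=0: S_0 = -19 + -17*0 = -19
i=1: S_1 = -19 + -17*1 = -36
i=2: S_2 = -19 + -17*2 = -53
i=3: S_3 = -19 + -17*3 = -70
The first 4 terms are: [-19, -36, -53, -70]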